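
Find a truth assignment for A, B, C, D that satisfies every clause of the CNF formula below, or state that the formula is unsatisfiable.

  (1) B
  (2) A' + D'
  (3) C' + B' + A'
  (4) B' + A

A ↦ 1; B ↦ 1; C ↦ 0; D ↦ 0

The clause (B) is unit, so B = 1.
The clause (A) is unit, so A = 1.
The clause (D') is unit, so D = 0.
The clause (C') is unit, so C = 0.
All clauses are satisfied.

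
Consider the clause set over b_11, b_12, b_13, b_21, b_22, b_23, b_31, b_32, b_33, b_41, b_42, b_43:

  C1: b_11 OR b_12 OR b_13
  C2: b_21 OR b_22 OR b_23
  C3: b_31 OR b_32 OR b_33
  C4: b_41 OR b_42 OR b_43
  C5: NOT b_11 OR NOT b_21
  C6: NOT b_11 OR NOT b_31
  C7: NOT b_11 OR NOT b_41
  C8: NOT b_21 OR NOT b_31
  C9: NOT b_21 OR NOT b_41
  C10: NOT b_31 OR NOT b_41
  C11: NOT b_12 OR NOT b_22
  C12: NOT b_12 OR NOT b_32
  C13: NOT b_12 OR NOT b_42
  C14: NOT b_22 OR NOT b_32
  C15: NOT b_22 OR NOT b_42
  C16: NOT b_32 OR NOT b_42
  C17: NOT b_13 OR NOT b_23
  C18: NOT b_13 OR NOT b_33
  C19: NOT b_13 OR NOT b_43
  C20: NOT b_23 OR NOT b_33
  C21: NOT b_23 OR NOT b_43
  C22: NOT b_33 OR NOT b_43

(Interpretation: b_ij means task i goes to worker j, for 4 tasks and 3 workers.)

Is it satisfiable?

Unsatisfiable

Case b_11 = false:
Case b_12 = true:
The clause (NOT b_22) is unit, so b_22 = false.
The clause (NOT b_32) is unit, so b_32 = false.
The clause (NOT b_42) is unit, so b_42 = false.
Case b_21 = true:
The clause (NOT b_31) is unit, so b_31 = false.
The clause (b_33) is unit, so b_33 = true.
The clause (NOT b_41) is unit, so b_41 = false.
The clause (b_43) is unit, so b_43 = true.
Now (NOT b_43) is unsatisfied and unit — conflict.
Backtrack on b_21: now try b_21 = false.
The clause (b_23) is unit, so b_23 = true.
The clause (NOT b_13) is unit, so b_13 = false.
The clause (NOT b_33) is unit, so b_33 = false.
The clause (b_31) is unit, so b_31 = true.
The clause (NOT b_41) is unit, so b_41 = false.
The clause (b_43) is unit, so b_43 = true.
Now (NOT b_43) is unsatisfied and unit — conflict.
Either choice for b_21 ends in contradiction.
Backtrack on b_12: now try b_12 = false.
The clause (b_13) is unit, so b_13 = true.
The clause (NOT b_23) is unit, so b_23 = false.
The clause (NOT b_33) is unit, so b_33 = false.
The clause (NOT b_43) is unit, so b_43 = false.
Case b_21 = true:
The clause (NOT b_31) is unit, so b_31 = false.
The clause (b_32) is unit, so b_32 = true.
The clause (NOT b_41) is unit, so b_41 = false.
The clause (b_42) is unit, so b_42 = true.
Now (NOT b_42) is unsatisfied and unit — conflict.
Backtrack on b_21: now try b_21 = false.
The clause (b_22) is unit, so b_22 = true.
The clause (NOT b_32) is unit, so b_32 = false.
The clause (b_31) is unit, so b_31 = true.
The clause (NOT b_41) is unit, so b_41 = false.
The clause (b_42) is unit, so b_42 = true.
Now (NOT b_42) is unsatisfied and unit — conflict.
Either choice for b_21 ends in contradiction.
Either choice for b_12 ends in contradiction.
Backtrack on b_11: now try b_11 = true.
The clause (NOT b_21) is unit, so b_21 = false.
The clause (NOT b_31) is unit, so b_31 = false.
The clause (NOT b_41) is unit, so b_41 = false.
Case b_22 = true:
The clause (NOT b_12) is unit, so b_12 = false.
The clause (NOT b_32) is unit, so b_32 = false.
The clause (b_33) is unit, so b_33 = true.
The clause (NOT b_42) is unit, so b_42 = false.
The clause (b_43) is unit, so b_43 = true.
Now (NOT b_43) is unsatisfied and unit — conflict.
Backtrack on b_22: now try b_22 = false.
The clause (b_23) is unit, so b_23 = true.
The clause (NOT b_13) is unit, so b_13 = false.
The clause (NOT b_33) is unit, so b_33 = false.
The clause (b_32) is unit, so b_32 = true.
The clause (NOT b_12) is unit, so b_12 = false.
The clause (NOT b_42) is unit, so b_42 = false.
The clause (b_43) is unit, so b_43 = true.
Now (NOT b_43) is unsatisfied and unit — conflict.
Either choice for b_22 ends in contradiction.
Either choice for b_11 ends in contradiction.
No assignment satisfies every clause.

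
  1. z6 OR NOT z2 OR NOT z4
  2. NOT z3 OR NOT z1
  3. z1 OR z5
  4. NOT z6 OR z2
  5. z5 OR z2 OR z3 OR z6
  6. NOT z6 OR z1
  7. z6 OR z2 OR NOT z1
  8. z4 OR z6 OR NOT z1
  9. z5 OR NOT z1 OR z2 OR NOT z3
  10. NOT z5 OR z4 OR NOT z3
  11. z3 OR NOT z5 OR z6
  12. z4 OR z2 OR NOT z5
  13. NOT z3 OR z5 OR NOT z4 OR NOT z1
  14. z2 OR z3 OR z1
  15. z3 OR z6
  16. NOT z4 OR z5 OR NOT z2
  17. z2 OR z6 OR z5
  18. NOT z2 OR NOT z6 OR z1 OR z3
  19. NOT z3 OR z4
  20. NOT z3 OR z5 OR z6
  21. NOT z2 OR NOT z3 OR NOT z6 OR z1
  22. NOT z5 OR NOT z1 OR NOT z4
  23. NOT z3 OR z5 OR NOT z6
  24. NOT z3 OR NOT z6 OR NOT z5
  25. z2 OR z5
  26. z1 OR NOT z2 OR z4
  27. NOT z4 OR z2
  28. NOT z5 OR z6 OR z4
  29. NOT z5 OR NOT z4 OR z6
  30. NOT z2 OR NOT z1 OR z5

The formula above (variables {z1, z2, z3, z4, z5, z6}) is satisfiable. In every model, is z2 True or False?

True

Suppose z2 = false.
Unit clause (NOT z6) forces z6 = false.
Unit clause (NOT z1) forces z1 = false.
Unit clause (z5) forces z5 = true.
Unit clause (z3) forces z3 = true.
Unit clause (z4) forces z4 = true.
That conflicts with the unit clause (NOT z4).
So every satisfying assignment has z2 = True.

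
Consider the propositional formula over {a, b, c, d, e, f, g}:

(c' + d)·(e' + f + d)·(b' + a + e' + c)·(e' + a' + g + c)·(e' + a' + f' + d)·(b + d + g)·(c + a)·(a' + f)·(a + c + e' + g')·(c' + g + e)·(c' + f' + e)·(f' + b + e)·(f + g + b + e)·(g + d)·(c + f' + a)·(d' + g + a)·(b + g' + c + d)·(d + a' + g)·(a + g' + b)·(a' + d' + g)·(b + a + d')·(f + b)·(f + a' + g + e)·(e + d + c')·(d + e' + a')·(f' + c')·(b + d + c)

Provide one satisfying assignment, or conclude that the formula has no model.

a=0,  b=1,  c=1,  d=1,  e=0,  f=0,  g=1

Try c = 1.
From the singleton clause (d), d = 1.
From the singleton clause (f'), f = 0.
From the singleton clause (a'), a = 0.
From the singleton clause (g), g = 1.
From the singleton clause (b), b = 1.
Every clause is now satisfied; e is unconstrained.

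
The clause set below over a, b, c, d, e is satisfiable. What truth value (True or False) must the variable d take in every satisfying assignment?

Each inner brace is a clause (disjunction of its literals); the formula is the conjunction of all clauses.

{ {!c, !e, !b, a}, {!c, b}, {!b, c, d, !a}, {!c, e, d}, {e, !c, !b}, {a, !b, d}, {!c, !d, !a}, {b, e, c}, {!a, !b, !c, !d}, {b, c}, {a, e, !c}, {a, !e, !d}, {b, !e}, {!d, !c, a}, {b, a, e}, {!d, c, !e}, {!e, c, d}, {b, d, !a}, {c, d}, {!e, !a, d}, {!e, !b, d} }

True

Suppose d = false.
From the singleton clause (c), c = true.
From the singleton clause (b), b = true.
From the singleton clause (e), e = true.
But (!e) is also a unit clause — contradiction.
So every satisfying assignment has d = True.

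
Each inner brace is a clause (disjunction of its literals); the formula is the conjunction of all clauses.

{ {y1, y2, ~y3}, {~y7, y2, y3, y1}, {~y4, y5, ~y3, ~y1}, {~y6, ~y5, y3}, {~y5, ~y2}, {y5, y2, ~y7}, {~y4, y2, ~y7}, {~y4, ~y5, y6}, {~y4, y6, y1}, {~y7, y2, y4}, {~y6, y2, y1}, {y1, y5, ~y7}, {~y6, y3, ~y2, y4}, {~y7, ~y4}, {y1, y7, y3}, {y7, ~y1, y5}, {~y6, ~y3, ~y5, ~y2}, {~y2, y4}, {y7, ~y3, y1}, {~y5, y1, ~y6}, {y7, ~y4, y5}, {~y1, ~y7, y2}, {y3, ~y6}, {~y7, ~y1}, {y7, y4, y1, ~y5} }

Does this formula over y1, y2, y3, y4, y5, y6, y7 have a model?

Satisfiable

Suppose y5 = 1.
From the singleton clause (~y2), y2 = 0.
Suppose y1 = 1.
From the singleton clause (~y7), y7 = 0.
Suppose y6 = 1.
From the singleton clause (y3), y3 = 1.
No clause remains; y4 is free.
A satisfying assignment: y1=1, y2=0, y3=1, y4=0, y5=1, y6=1, y7=0.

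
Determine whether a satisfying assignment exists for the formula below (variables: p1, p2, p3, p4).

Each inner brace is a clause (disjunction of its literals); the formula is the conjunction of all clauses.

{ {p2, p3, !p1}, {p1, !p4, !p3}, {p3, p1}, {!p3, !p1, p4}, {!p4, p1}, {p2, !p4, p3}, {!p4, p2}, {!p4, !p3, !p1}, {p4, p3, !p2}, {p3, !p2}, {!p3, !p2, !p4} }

Branch on p3: set p3 = true.
Branch on p1: set p1 = false.
The clause (!p4) is unit, so p4 = false.
All clauses hold; p2 can take either value.
A satisfying assignment: p1: false; p2: true; p3: true; p4: false.

Yes, satisfiable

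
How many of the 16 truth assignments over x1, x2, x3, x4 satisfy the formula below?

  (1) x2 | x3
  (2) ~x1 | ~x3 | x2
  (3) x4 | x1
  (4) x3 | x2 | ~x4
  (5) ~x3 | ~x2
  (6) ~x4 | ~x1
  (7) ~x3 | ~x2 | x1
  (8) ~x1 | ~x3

There are 2^4 = 16 truth assignments over (x1, x2, x3, x4).
Check each against the 8 clauses (columns in the order x1, x2, x3, x4):
  F F F F  ✗ fails (x2 | x3)
  F F F T  ✗ fails (x2 | x3)
  F F T F  ✗ fails (x4 | x1)
  F F T T  ✓ satisfies all
  F T F F  ✗ fails (x4 | x1)
  F T F T  ✓ satisfies all
  F T T F  ✗ fails (x4 | x1)
  F T T T  ✗ fails (~x3 | ~x2)
  T F F F  ✗ fails (x2 | x3)
  T F F T  ✗ fails (x2 | x3)
  T F T F  ✗ fails (~x1 | ~x3 | x2)
  T F T T  ✗ fails (~x1 | ~x3 | x2)
  T T F F  ✓ satisfies all
  T T F T  ✗ fails (~x4 | ~x1)
  T T T F  ✗ fails (~x3 | ~x2)
  T T T T  ✗ fails (~x3 | ~x2)
3 of the 16 rows are models.

3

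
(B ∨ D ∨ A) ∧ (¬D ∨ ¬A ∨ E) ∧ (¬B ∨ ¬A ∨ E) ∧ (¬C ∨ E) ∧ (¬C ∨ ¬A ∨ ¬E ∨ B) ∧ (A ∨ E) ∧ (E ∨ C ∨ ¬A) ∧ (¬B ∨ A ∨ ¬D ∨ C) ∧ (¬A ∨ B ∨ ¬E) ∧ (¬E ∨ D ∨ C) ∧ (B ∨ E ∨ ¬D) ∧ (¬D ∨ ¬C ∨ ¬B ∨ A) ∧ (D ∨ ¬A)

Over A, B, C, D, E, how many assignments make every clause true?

There are 2^5 = 32 truth assignments over (A, B, C, D, E).
Split on E. With E = True, the clauses containing E are satisfied and ¬E drops from the rest; 5 of the 2^4 = 16 assignments to the other variables satisfy what remains.
With E = False, by the same count on the reduced clause set, 0 assignments work.
Total: 5 + 0 = 5.

5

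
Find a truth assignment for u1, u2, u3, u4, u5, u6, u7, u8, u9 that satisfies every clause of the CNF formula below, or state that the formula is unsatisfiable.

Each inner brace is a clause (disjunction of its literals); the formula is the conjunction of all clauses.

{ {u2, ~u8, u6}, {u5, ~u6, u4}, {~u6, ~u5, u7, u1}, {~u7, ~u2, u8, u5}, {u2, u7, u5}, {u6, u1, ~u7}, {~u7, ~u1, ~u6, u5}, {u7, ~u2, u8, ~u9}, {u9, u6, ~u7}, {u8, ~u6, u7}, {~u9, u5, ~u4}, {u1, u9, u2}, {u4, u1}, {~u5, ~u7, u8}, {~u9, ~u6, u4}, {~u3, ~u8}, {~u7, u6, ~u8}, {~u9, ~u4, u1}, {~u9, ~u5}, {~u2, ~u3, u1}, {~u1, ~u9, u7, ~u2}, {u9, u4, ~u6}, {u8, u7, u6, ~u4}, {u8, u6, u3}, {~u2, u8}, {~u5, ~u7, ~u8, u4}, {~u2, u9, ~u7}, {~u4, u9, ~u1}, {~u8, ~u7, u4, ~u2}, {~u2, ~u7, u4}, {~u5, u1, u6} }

Suppose u4 = 0.
Unit clause (u1) forces u1 = 1.
Suppose u5 = 1.
Unit clause (~u9) forces u9 = 0.
Unit clause (~u6) forces u6 = 0.
Unit clause (~u7) forces u7 = 0.
Suppose u2 = 1.
Unit clause (u8) forces u8 = 1.
Unit clause (~u3) forces u3 = 0.
All clauses are satisfied.

u1=1; u2=1; u3=0; u4=0; u5=1; u6=0; u7=0; u8=1; u9=0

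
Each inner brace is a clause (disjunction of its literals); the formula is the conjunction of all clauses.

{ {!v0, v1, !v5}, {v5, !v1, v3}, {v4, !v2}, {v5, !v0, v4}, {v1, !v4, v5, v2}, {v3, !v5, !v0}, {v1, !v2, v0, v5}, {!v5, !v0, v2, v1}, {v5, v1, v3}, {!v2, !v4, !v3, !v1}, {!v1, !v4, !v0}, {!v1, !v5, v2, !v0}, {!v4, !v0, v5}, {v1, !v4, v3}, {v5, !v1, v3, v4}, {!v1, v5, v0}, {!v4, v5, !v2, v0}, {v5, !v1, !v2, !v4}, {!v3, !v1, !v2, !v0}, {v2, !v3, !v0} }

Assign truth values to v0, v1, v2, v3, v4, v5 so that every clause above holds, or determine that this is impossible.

Branch on v4: set v4 = true.
Branch on v1: set v1 = true.
(!v0) alone gives v0 = false.
(v5) alone gives v5 = true.
Branch on v2: set v2 = false.
Every clause is now satisfied; v3 is unconstrained.

v0=false, v1=true, v2=false, v3=false, v4=true, v5=true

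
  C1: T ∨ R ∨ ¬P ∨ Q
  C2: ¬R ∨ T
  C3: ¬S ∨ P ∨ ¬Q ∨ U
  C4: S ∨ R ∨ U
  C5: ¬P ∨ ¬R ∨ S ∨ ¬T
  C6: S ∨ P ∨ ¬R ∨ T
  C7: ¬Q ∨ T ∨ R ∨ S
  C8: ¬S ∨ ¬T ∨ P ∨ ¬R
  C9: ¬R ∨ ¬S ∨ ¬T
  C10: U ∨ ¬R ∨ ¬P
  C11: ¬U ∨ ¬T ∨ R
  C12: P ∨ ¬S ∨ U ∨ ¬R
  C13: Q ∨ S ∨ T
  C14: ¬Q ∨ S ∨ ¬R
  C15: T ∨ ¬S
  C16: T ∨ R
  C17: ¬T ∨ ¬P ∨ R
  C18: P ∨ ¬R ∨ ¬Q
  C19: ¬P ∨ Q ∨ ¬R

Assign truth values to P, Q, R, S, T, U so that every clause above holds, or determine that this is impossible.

Case R = False:
Unit clause (T) forces T = True.
Unit clause (¬U) forces U = False.
Unit clause (S) forces S = True.
Unit clause (¬P) forces P = False.
Unit clause (¬Q) forces Q = False.
This assignment satisfies each clause.

P ↦ False,  Q ↦ False,  R ↦ False,  S ↦ True,  T ↦ True,  U ↦ False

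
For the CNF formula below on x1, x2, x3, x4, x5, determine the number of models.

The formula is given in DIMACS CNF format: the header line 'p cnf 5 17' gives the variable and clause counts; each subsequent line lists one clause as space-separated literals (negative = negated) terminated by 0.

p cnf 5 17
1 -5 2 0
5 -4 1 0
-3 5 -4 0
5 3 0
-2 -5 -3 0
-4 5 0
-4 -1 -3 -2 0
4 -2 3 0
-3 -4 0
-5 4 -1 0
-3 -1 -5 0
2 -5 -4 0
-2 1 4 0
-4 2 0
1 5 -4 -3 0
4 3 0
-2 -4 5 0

5

There are 2^5 = 32 truth assignments over (x1, x2, x3, x4, x5).
Split on x4. With x4 = True, the clauses containing x4 are satisfied and ¬x4 drops from the rest; 2 of the 2^4 = 16 assignments to the other variables satisfy what remains.
With x4 = False, by the same count on the reduced clause set, 3 assignments work.
Total: 2 + 3 = 5.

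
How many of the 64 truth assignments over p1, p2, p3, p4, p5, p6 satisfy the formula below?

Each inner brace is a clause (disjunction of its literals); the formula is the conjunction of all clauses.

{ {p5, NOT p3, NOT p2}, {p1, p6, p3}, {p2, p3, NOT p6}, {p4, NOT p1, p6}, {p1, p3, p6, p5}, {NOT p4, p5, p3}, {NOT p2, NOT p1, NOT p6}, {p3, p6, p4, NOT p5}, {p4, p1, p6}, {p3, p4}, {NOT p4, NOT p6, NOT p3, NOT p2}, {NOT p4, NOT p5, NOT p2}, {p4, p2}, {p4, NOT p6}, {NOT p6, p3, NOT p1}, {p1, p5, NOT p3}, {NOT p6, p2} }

There are 2^6 = 64 truth assignments over (p1, p2, p3, p4, p5, p6).
Split on p3. With p3 = true, the clauses containing p3 are satisfied and NOT p3 drops from the rest; 3 of the 2^5 = 32 assignments to the other variables satisfy what remains.
With p3 = false, by the same count on the reduced clause set, 1 assignment works.
(One model: p1=F, p2=F, p3=T, p4=T, p5=T, p6=F.)
Total: 3 + 1 = 4.

4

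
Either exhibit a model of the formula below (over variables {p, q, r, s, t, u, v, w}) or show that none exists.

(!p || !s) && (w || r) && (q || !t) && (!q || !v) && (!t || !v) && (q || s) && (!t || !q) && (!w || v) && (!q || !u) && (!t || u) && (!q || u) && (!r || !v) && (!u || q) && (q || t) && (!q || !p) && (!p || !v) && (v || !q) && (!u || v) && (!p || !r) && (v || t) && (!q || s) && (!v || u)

UNSATISFIABLE

Try p = false.
Try w = true.
Unit clause (v) forces v = true.
Unit clause (!q) forces q = false.
Unit clause (!t) forces t = false.
But (t) is also a unit clause — contradiction.
Backtrack on w: now try w = false.
Unit clause (r) forces r = true.
Unit clause (!v) forces v = false.
Unit clause (!q) forces q = false.
Unit clause (!t) forces t = false.
But (t) is also a unit clause — contradiction.
Both values of w lead to a conflict.
Backtrack on p: now try p = true.
Unit clause (!s) forces s = false.
Unit clause (q) forces q = true.
But (!q) is also a unit clause — contradiction.
Both values of p lead to a conflict.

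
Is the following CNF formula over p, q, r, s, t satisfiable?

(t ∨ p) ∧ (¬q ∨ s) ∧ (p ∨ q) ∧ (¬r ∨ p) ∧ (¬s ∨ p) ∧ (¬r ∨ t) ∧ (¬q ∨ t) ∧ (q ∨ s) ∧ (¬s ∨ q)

Yes

Case t = True:
Case q = True:
Unit clause (s) forces s = True.
Unit clause (p) forces p = True.
All clauses hold; r can take either value.
A satisfying assignment: p: True; q: True; r: True; s: True; t: True.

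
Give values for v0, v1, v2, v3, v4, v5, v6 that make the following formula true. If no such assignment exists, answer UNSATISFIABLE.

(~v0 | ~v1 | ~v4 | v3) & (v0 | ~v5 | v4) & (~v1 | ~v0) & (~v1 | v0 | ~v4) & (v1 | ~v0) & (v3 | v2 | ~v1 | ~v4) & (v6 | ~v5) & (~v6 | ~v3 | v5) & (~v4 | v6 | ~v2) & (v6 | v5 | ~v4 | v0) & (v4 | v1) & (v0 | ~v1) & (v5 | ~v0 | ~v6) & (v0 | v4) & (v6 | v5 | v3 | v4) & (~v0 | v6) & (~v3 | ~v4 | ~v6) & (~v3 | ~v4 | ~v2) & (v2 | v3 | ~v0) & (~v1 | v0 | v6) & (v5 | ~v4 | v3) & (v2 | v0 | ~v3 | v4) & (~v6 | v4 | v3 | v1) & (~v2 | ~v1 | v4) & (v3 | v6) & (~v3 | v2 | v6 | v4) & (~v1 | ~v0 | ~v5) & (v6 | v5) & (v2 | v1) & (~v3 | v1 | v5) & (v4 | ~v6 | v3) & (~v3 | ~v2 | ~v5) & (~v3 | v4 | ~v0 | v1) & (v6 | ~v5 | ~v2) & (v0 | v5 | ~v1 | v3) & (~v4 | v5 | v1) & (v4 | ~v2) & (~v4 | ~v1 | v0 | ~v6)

v0 ↦ 0, v1 ↦ 0, v2 ↦ 1, v3 ↦ 0, v4 ↦ 1, v5 ↦ 1, v6 ↦ 1

Suppose v1 = 0.
From the singleton clause (~v0), v0 = 0.
From the singleton clause (v4), v4 = 1.
From the singleton clause (v2), v2 = 1.
From the singleton clause (v6), v6 = 1.
From the singleton clause (~v3), v3 = 0.
From the singleton clause (v5), v5 = 1.
Every clause now holds.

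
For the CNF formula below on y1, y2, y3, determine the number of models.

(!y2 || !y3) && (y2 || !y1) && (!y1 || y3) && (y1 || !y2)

There are 2^3 = 8 truth assignments over (y1, y2, y3).
Check each against the 4 clauses (columns in the order y1, y2, y3):
  F F F  ✓ satisfies all
  F F T  ✓ satisfies all
  F T F  ✗ fails (y1 || !y2)
  F T T  ✗ fails (!y2 || !y3)
  T F F  ✗ fails (y2 || !y1)
  T F T  ✗ fails (y2 || !y1)
  T T F  ✗ fails (!y1 || y3)
  T T T  ✗ fails (!y2 || !y3)
2 of the 8 rows are models.

2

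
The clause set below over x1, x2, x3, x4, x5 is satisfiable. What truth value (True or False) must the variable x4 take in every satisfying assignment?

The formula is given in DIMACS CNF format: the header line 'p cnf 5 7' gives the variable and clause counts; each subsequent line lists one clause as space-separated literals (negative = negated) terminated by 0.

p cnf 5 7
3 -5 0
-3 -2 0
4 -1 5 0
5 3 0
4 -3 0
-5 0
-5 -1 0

Suppose x4 = False.
Unit clause (¬x3) forces x3 = False.
Unit clause (¬x5) forces x5 = False.
Now (x5) is unsatisfied and unit — conflict.
So every satisfying assignment has x4 = True.

True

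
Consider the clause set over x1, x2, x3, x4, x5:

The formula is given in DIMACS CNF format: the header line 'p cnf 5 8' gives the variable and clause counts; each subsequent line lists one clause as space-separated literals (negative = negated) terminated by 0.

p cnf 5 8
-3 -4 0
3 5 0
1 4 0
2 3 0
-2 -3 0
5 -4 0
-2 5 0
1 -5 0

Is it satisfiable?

Satisfiable

Try x3 = False.
From the singleton clause (x5), x5 = True.
From the singleton clause (x2), x2 = True.
From the singleton clause (x1), x1 = True.
All clauses hold; x4 can take either value.
A satisfying assignment: x1: True,  x2: True,  x3: False,  x4: True,  x5: True.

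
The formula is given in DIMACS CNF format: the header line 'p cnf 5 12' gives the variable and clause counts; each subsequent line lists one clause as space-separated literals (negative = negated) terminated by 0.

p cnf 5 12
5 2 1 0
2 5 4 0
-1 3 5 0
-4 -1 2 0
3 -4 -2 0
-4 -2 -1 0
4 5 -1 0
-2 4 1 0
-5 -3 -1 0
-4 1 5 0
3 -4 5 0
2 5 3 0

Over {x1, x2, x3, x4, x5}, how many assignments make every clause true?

There are 2^5 = 32 truth assignments over (x1, x2, x3, x4, x5).
Split on x5. With x5 = True, the clauses containing x5 are satisfied and ¬x5 drops from the rest; 7 of the 2^4 = 16 assignments to the other variables satisfy what remains.
With x5 = False, by the same count on the reduced clause set, 0 assignments work.
Total: 7 + 0 = 7.

7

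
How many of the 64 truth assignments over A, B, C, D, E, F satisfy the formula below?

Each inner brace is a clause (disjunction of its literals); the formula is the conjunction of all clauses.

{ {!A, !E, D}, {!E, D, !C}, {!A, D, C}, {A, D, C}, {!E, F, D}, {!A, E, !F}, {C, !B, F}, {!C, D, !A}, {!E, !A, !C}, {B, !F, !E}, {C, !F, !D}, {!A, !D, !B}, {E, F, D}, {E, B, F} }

There are 2^6 = 64 truth assignments over (A, B, C, D, E, F).
Split on D. With D = true, the clauses containing D are satisfied and !D drops from the rest; 8 of the 2^5 = 32 assignments to the other variables satisfy what remains.
With D = false, by the same count on the reduced clause set, 2 assignments work.
(One model: A=F, B=F, C=F, D=T, E=T, F=F.)
Total: 8 + 2 = 10.

10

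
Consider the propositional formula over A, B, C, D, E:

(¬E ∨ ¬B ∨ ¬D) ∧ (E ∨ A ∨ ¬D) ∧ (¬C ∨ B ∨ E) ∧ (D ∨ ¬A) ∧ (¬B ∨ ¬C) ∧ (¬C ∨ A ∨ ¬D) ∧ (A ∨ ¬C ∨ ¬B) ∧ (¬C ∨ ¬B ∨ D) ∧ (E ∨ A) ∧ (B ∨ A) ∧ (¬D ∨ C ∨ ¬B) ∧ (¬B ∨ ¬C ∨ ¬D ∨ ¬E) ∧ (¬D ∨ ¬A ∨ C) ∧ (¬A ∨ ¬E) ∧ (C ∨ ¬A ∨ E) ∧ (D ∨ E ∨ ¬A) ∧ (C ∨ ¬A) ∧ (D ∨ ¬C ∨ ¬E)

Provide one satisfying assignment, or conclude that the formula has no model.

Try D = False.
Unit clause (¬A) forces A = False.
Unit clause (E) forces E = True.
Unit clause (B) forces B = True.
Unit clause (¬C) forces C = False.
All clauses are satisfied.

A=False; B=True; C=False; D=False; E=True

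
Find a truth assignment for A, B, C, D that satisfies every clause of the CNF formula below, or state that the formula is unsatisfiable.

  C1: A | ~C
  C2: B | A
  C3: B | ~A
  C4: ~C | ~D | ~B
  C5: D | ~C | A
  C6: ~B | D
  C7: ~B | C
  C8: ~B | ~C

Case A = 1:
From the singleton clause (B), B = 1.
From the singleton clause (D), D = 1.
From the singleton clause (~C), C = 0.
But (C) is also a unit clause — contradiction.
Undo A and try A = 0.
From the singleton clause (~C), C = 0.
From the singleton clause (B), B = 1.
But (~B) is also a unit clause — contradiction.
Neither A = 1 nor A = 0 works.

UNSATISFIABLE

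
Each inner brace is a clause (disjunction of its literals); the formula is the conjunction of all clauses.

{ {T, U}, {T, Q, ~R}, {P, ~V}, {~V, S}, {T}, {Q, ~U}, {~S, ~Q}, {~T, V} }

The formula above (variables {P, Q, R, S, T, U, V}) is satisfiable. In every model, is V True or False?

True

Suppose V = 0.
From the singleton clause (T), T = 1.
But (~T) is also a unit clause — contradiction.
So every satisfying assignment has V = True.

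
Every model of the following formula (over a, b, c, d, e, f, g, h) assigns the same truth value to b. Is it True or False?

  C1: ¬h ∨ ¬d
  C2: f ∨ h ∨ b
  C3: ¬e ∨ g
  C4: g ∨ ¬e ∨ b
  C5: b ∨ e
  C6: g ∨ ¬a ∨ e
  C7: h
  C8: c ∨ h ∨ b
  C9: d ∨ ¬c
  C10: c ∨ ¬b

Suppose b = True.
The clause (h) is unit, so h = True.
The clause (¬d) is unit, so d = False.
The clause (¬c) is unit, so c = False.
Now (c) is unsatisfied and unit — conflict.
So every satisfying assignment has b = False.

False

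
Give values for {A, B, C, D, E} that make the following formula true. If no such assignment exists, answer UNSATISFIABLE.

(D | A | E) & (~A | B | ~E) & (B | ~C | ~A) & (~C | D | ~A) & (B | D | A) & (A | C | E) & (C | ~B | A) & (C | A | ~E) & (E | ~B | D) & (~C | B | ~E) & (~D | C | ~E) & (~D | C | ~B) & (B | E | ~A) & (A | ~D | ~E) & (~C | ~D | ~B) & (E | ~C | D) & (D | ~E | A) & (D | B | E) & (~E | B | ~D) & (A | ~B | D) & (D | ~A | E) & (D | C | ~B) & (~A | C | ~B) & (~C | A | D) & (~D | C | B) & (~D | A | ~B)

Case D = 1:
Case C = 1:
(~B) alone gives B = 0.
(~A) alone gives A = 0.
(~E) alone gives E = 0.
Every clause now holds.

A ↦ 0; B ↦ 0; C ↦ 1; D ↦ 1; E ↦ 0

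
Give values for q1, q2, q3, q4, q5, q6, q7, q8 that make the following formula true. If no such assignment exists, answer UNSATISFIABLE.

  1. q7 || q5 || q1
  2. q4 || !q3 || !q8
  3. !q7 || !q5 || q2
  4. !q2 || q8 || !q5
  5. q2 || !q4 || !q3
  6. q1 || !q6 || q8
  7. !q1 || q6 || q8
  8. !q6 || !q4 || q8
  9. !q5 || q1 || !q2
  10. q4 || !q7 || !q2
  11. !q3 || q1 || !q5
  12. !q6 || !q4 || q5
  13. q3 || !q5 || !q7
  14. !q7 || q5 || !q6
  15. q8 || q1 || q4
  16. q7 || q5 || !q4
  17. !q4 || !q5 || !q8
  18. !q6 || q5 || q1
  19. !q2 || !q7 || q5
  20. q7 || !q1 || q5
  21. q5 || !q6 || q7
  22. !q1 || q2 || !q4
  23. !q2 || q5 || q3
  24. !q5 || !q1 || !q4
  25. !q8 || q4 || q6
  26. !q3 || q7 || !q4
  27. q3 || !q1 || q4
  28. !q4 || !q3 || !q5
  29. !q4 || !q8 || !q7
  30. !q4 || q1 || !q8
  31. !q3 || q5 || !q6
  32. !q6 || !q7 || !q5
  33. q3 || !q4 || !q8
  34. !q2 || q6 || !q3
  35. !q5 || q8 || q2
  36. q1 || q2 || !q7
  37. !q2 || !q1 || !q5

Branch on q7: set q7 = false.
Branch on q5: set q5 = true.
Branch on q2: set q2 = false.
From the singleton clause (q8), q8 = true.
From the singleton clause (!q4), q4 = false.
From the singleton clause (!q3), q3 = false.
From the singleton clause (q6), q6 = true.
From the singleton clause (!q1), q1 = false.
Every clause now holds.

q1 ↦ false, q2 ↦ false, q3 ↦ false, q4 ↦ false, q5 ↦ true, q6 ↦ true, q7 ↦ false, q8 ↦ true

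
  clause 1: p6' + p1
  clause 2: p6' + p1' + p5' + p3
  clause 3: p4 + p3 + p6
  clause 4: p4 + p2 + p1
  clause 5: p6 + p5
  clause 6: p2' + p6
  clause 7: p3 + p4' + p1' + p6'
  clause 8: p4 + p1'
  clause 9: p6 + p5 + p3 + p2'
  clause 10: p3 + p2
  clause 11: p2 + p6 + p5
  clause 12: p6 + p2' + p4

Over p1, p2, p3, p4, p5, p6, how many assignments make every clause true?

There are 2^6 = 64 truth assignments over (p1, p2, p3, p4, p5, p6).
Split on p4. With p4 = 1, the clauses containing p4 are satisfied and p4' drops from the rest; 6 of the 2^5 = 32 assignments to the other variables satisfy what remains.
With p4 = 0, by the same count on the reduced clause set, 0 assignments work.
Total: 6 + 0 = 6.

6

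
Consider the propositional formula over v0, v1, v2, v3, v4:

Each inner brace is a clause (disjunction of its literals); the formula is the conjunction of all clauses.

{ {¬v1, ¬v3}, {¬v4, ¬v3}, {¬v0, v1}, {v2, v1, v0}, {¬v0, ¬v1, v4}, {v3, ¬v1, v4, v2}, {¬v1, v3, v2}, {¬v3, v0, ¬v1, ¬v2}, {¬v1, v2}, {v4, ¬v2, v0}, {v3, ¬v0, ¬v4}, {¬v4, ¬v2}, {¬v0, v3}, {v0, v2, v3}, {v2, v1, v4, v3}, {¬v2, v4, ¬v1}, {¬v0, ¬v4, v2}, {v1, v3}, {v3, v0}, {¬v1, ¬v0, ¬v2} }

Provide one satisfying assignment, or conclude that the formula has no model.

UNSATISFIABLE

Case v1 = False:
The clause (¬v0) is unit, so v0 = False.
The clause (v2) is unit, so v2 = True.
The clause (v4) is unit, so v4 = True.
That conflicts with the unit clause (¬v4).
So v1 must be the other value — set v1 = True.
The clause (¬v3) is unit, so v3 = False.
The clause (v2) is unit, so v2 = True.
The clause (¬v4) is unit, so v4 = False.
That conflicts with the unit clause (v4).
Neither v1 = True nor v1 = False works.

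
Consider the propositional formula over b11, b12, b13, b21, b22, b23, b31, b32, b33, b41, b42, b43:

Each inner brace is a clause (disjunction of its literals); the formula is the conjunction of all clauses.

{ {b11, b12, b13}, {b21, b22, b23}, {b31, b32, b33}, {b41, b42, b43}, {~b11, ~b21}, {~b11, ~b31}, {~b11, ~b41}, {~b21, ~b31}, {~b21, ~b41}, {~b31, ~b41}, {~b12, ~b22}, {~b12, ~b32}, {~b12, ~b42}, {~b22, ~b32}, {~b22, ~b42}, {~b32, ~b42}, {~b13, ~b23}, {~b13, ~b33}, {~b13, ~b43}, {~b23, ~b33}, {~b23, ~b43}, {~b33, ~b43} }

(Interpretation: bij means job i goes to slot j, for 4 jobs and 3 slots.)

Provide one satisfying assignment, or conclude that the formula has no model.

Branch on b11: set b11 = 0.
Branch on b12: set b12 = 1.
The clause (~b22) is unit, so b22 = 0.
The clause (~b32) is unit, so b32 = 0.
The clause (~b42) is unit, so b42 = 0.
Branch on b21: set b21 = 1.
The clause (~b31) is unit, so b31 = 0.
The clause (b33) is unit, so b33 = 1.
The clause (~b41) is unit, so b41 = 0.
The clause (b43) is unit, so b43 = 1.
That conflicts with the unit clause (~b43).
Undo b21 and try b21 = 0.
The clause (b23) is unit, so b23 = 1.
The clause (~b13) is unit, so b13 = 0.
The clause (~b33) is unit, so b33 = 0.
The clause (b31) is unit, so b31 = 1.
The clause (~b41) is unit, so b41 = 0.
The clause (b43) is unit, so b43 = 1.
That conflicts with the unit clause (~b43).
Neither b21 = 1 nor b21 = 0 works.
Undo b12 and try b12 = 0.
The clause (b13) is unit, so b13 = 1.
The clause (~b23) is unit, so b23 = 0.
The clause (~b33) is unit, so b33 = 0.
The clause (~b43) is unit, so b43 = 0.
Branch on b21: set b21 = 1.
The clause (~b31) is unit, so b31 = 0.
The clause (b32) is unit, so b32 = 1.
The clause (~b41) is unit, so b41 = 0.
The clause (b42) is unit, so b42 = 1.
That conflicts with the unit clause (~b42).
Undo b21 and try b21 = 0.
The clause (b22) is unit, so b22 = 1.
The clause (~b32) is unit, so b32 = 0.
The clause (b31) is unit, so b31 = 1.
The clause (~b41) is unit, so b41 = 0.
The clause (b42) is unit, so b42 = 1.
That conflicts with the unit clause (~b42).
Neither b21 = 1 nor b21 = 0 works.
Neither b12 = 1 nor b12 = 0 works.
Undo b11 and try b11 = 1.
The clause (~b21) is unit, so b21 = 0.
The clause (~b31) is unit, so b31 = 0.
The clause (~b41) is unit, so b41 = 0.
Branch on b22: set b22 = 1.
The clause (~b12) is unit, so b12 = 0.
The clause (~b32) is unit, so b32 = 0.
The clause (b33) is unit, so b33 = 1.
The clause (~b42) is unit, so b42 = 0.
The clause (b43) is unit, so b43 = 1.
That conflicts with the unit clause (~b43).
Undo b22 and try b22 = 0.
The clause (b23) is unit, so b23 = 1.
The clause (~b13) is unit, so b13 = 0.
The clause (~b33) is unit, so b33 = 0.
The clause (b32) is unit, so b32 = 1.
The clause (~b12) is unit, so b12 = 0.
The clause (~b42) is unit, so b42 = 0.
The clause (b43) is unit, so b43 = 1.
That conflicts with the unit clause (~b43).
Neither b22 = 1 nor b22 = 0 works.
Neither b11 = 1 nor b11 = 0 works.

UNSATISFIABLE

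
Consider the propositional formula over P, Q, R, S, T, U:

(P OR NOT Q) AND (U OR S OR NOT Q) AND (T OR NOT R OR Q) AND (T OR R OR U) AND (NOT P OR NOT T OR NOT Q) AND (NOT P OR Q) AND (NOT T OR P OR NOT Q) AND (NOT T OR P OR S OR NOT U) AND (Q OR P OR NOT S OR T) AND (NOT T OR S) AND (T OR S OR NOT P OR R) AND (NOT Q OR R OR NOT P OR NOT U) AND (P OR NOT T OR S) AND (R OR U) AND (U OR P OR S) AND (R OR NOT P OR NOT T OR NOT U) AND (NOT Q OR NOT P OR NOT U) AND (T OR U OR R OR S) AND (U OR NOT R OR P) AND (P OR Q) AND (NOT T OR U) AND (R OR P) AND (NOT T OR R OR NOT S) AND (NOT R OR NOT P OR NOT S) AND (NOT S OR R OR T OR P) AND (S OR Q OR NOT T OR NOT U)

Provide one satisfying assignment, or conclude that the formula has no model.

Case P = true:
The clause (Q) is unit, so Q = true.
The clause (NOT T) is unit, so T = false.
The clause (NOT U) is unit, so U = false.
The clause (S) is unit, so S = true.
The clause (R) is unit, so R = true.
But (NOT R) is also a unit clause — contradiction.
Undo P and try P = false.
The clause (NOT Q) is unit, so Q = false.
But (Q) is also a unit clause — contradiction.
Both values of P lead to a conflict.

UNSATISFIABLE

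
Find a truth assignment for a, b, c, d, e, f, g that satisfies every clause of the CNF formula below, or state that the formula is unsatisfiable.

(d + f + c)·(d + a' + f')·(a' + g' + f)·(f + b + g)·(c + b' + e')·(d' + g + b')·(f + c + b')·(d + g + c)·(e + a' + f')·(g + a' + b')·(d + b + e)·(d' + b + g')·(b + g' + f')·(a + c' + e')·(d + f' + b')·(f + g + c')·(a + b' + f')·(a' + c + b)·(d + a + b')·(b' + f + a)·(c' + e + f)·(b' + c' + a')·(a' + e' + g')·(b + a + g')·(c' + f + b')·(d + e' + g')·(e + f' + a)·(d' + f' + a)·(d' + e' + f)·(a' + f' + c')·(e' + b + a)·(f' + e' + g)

UNSATISFIABLE

Try d = 1.
Try g = 1.
(b) alone gives b = 1.
Try a = 0.
(f') alone gives f = 0.
But (f) is also a unit clause — contradiction.
Backtrack on a: now try a = 1.
(f) alone gives f = 1.
(e) alone gives e = 1.
But (e') is also a unit clause — contradiction.
Both values of a lead to a conflict.
Backtrack on g: now try g = 0.
(b') alone gives b = 0.
(f) alone gives f = 1.
(a) alone gives a = 1.
(e) alone gives e = 1.
But (e') is also a unit clause — contradiction.
Both values of g lead to a conflict.
Backtrack on d: now try d = 0.
Try f = 1.
(a') alone gives a = 0.
(b') alone gives b = 0.
(e) alone gives e = 1.
But (e') is also a unit clause — contradiction.
Backtrack on f: now try f = 0.
(c) alone gives c = 1.
(g) alone gives g = 1.
(a') alone gives a = 0.
(e') alone gives e = 0.
But (e) is also a unit clause — contradiction.
Both values of f lead to a conflict.
Both values of d lead to a conflict.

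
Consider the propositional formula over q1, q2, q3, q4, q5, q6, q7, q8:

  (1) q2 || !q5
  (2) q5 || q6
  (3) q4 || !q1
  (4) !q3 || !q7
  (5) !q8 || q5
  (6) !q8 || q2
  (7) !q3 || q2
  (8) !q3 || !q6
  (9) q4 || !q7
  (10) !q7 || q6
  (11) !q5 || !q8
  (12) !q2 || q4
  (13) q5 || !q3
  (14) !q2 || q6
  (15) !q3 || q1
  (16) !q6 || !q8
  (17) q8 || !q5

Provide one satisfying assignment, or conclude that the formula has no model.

Case q2 = false:
Unit clause (!q5) forces q5 = false.
Unit clause (q6) forces q6 = true.
Unit clause (!q8) forces q8 = false.
Unit clause (!q3) forces q3 = false.
Case q4 = true:
All clauses hold; q1, q7 can take either value.

q1 ↦ true, q2 ↦ false, q3 ↦ false, q4 ↦ true, q5 ↦ false, q6 ↦ true, q7 ↦ true, q8 ↦ false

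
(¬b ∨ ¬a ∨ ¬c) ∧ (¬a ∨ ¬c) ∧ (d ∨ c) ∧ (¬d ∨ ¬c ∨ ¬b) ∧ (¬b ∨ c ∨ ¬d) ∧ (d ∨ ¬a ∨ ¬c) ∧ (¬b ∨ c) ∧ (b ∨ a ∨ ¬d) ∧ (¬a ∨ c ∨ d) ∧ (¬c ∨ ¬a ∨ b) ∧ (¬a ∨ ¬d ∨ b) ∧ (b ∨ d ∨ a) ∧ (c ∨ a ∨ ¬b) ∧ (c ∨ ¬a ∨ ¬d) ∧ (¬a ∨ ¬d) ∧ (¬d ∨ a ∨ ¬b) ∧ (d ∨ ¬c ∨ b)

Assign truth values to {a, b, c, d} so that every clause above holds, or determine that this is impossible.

a: False, b: True, c: True, d: False

Try a = False.
Try d = False.
Unit clause (c) forces c = True.
Unit clause (b) forces b = True.
All clauses are satisfied.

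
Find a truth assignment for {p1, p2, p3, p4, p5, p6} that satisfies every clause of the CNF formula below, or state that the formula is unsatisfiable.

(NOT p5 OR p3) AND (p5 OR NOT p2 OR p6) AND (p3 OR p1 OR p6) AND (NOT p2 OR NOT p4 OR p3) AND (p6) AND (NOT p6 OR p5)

Unit clause (p6) forces p6 = true.
Unit clause (p5) forces p5 = true.
Unit clause (p3) forces p3 = true.
Every clause is now satisfied; p1, p2, p4 are unconstrained.

p1=false,  p2=true,  p3=true,  p4=false,  p5=true,  p6=true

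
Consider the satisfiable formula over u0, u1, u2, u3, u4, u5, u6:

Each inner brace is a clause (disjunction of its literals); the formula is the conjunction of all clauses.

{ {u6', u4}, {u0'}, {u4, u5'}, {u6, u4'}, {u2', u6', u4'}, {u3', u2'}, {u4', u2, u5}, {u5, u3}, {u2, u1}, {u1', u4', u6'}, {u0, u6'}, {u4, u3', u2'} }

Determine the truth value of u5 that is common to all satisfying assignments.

False

Suppose u5 = 1.
The clause (u0') is unit, so u0 = 0.
The clause (u4) is unit, so u4 = 1.
The clause (u6) is unit, so u6 = 1.
That conflicts with the unit clause (u6').
So every satisfying assignment has u5 = False.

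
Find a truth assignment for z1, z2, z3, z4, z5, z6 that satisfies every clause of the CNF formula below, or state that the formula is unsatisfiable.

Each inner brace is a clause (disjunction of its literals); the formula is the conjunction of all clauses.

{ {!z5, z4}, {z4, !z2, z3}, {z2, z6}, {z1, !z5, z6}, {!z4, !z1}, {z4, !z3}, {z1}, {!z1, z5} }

UNSATISFIABLE

Unit clause (z1) forces z1 = true.
Unit clause (!z4) forces z4 = false.
Unit clause (!z5) forces z5 = false.
But (z5) is also a unit clause — contradiction.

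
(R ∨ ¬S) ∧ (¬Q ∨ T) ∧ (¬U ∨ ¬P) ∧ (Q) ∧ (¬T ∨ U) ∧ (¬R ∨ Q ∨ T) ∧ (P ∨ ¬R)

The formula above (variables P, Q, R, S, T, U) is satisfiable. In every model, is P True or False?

Suppose P = True.
(¬U) alone gives U = False.
(Q) alone gives Q = True.
(T) alone gives T = True.
But (¬T) is also a unit clause — contradiction.
So every satisfying assignment has P = False.

False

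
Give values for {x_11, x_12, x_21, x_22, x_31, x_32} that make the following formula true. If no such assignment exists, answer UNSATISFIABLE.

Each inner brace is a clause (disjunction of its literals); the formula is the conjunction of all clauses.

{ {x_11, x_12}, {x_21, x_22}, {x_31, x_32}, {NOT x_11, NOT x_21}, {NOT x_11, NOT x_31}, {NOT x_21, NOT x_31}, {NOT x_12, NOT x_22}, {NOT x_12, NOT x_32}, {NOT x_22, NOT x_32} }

Suppose x_11 = true.
From the singleton clause (NOT x_21), x_21 = false.
From the singleton clause (x_22), x_22 = true.
From the singleton clause (NOT x_31), x_31 = false.
From the singleton clause (x_32), x_32 = true.
That conflicts with the unit clause (NOT x_32).
Backtrack on x_11: now try x_11 = false.
From the singleton clause (x_12), x_12 = true.
From the singleton clause (NOT x_22), x_22 = false.
From the singleton clause (x_21), x_21 = true.
From the singleton clause (NOT x_31), x_31 = false.
From the singleton clause (x_32), x_32 = true.
That conflicts with the unit clause (NOT x_32).
Both values of x_11 lead to a conflict.

UNSATISFIABLE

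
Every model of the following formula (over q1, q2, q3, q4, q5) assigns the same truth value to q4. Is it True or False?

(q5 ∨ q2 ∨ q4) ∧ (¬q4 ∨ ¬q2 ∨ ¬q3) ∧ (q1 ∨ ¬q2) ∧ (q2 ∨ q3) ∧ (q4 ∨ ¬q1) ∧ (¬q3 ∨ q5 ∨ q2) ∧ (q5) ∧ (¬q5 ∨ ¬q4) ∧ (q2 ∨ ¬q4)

Suppose q4 = True.
Unit clause (q5) forces q5 = True.
That conflicts with the unit clause (¬q5).
So every satisfying assignment has q4 = False.

False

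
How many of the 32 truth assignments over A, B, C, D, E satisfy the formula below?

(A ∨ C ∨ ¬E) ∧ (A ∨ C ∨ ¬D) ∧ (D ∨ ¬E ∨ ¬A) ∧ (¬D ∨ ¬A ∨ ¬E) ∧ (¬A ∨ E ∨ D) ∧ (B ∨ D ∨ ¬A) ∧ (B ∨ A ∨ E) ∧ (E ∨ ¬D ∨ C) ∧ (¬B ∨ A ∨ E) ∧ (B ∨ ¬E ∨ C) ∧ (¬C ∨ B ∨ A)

There are 2^5 = 32 truth assignments over (A, B, C, D, E).
Split on C. With C = True, the clauses containing C are satisfied and ¬C drops from the rest; 4 of the 2^4 = 16 assignments to the other variables satisfy what remains.
With C = False, by the same count on the reduced clause set, 0 assignments work.
Total: 4 + 0 = 4.

4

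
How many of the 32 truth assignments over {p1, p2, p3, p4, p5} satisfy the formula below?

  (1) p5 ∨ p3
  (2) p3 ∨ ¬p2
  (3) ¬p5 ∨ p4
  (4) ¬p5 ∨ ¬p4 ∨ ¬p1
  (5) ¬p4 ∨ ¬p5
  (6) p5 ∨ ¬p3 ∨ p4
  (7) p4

There are 2^5 = 32 truth assignments over (p1, p2, p3, p4, p5).
Split on p1. With p1 = True, the clauses containing p1 are satisfied and ¬p1 drops from the rest; 2 of the 2^4 = 16 assignments to the other variables satisfy what remains.
With p1 = False, by the same count on the reduced clause set, 2 assignments work.
Total: 2 + 2 = 4.

4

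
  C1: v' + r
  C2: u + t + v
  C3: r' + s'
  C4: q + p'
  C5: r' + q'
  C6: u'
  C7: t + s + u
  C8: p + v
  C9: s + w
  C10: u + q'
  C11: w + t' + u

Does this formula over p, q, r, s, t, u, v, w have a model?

From the singleton clause (u'), u = 0.
From the singleton clause (q'), q = 0.
From the singleton clause (p'), p = 0.
From the singleton clause (v), v = 1.
From the singleton clause (r), r = 1.
From the singleton clause (s'), s = 0.
From the singleton clause (t), t = 1.
From the singleton clause (w), w = 1.
This assignment satisfies each clause.
A satisfying assignment: p=0,  q=0,  r=1,  s=0,  t=1,  u=0,  v=1,  w=1.

Yes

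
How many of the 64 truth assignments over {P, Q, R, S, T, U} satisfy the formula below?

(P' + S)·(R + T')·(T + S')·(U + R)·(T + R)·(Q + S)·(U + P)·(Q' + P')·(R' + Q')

3

There are 2^6 = 64 truth assignments over (P, Q, R, S, T, U).
Split on T. With T = 1, the clauses containing T are satisfied and T' drops from the rest; 3 of the 2^5 = 32 assignments to the other variables satisfy what remains.
With T = 0, by the same count on the reduced clause set, 0 assignments work.
(One model: P=F, Q=F, R=T, S=T, T=T, U=T.)
Total: 3 + 0 = 3.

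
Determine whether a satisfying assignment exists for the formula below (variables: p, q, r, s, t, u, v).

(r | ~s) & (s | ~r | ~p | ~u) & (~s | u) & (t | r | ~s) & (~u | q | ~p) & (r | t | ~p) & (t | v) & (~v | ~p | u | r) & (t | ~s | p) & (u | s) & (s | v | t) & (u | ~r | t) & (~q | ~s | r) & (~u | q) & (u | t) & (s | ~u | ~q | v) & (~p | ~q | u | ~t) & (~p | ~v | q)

Yes, satisfiable

Suppose r = 1.
Suppose s = 1.
Unit clause (u) forces u = 1.
Unit clause (q) forces q = 1.
Suppose t = 1.
No clause remains; p, v are free.
A satisfying assignment: p ↦ 1, q ↦ 1, r ↦ 1, s ↦ 1, t ↦ 1, u ↦ 1, v ↦ 1.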